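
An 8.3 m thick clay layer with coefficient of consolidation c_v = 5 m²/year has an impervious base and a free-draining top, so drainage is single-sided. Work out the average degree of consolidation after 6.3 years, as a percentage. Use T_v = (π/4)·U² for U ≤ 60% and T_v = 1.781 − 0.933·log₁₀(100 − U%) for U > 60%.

Drainage path length: H_d = H = 8.3 m (single drainage).
T_v = c_v·t/H_d² = 5×6.3/8.3² = 0.45725.
T_v = 0.45725 corresponds to the U > 60% branch:
U = 1 − 10^((1.781 − T_v)/0.933)/100 = 0.7377

U ≈ 73.8 %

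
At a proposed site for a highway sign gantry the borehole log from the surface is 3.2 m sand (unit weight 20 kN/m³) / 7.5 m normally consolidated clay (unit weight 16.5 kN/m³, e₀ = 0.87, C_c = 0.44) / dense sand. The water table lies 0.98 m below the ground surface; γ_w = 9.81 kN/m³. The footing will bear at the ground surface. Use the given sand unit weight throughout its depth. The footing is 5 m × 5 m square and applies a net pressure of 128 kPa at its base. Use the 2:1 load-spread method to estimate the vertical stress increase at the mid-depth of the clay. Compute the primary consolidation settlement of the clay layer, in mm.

S_c ≈ 220 mm

Mid-depth of clay below the ground surface: z = 3.2 + 7.5/2 = 6.95 m.
Total vertical stress at mid-clay: σ_v = 20×3.2 + 16.5×3.75 = 125.88 kPa.
Pore pressure: u = 9.81×(6.95 − 0.98) = 58.566 kPa.
Initial effective stress: σ'_0 = σ_v − u = 125.88 − 58.566 = 67.314 kPa.
Stress increase at mid-clay by the 2:1 spreading method:
Δσ = qBL/((B+z)(L+z)) = 128×5×5/((5+6.95)(5+6.95)) = 22.409 kPa
Final effective stress: σ'_f = σ'_0 + Δσ = 67.314 + 22.409 = 89.723 kPa.
Normally consolidated clay, so the full stress increment lies on the virgin compression line:
S_c = C_c·H/(1+e₀)·log₁₀(σ'_f/σ'_0) = 0.44×7.5/(1+0.87)×log₁₀(89.723/67.314)
    = 1.7647 × 0.1248 = 0.2202 m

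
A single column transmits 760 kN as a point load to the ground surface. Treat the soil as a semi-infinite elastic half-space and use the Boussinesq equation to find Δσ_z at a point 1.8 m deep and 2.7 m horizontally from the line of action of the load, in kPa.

Δσ_z ≈ 5.88 kPa

Boussinesq vertical stress below a point load on an elastic half-space:
Δσ_z = 3P/(2πz²) · [1 + (r/z)²]^(−5/2)
r/z = 2.7/1.8 = 1.5; [1+(r/z)²]^(−5/2) = 0.052516.
Δσ_z = 3×760/(2π×1.8²) × 0.052516 = 112 × 0.052516 = 5.882 kPa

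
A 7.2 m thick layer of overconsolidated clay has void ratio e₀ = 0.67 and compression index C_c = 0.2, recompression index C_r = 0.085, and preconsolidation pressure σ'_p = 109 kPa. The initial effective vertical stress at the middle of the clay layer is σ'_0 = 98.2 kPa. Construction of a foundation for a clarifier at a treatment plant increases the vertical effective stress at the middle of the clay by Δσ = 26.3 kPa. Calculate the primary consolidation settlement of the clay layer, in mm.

Final effective stress: σ'_f = 98.2 + 26.3 = 124.5 kPa.
σ'_f = 124.5 > σ'_p = 109 kPa, so the stress path crosses the preconsolidation pressure — recompression up to σ'_p, then virgin compression beyond:
S_c = H/(1+e₀)·[C_r·log₁₀(σ'_p/σ'_0) + C_c·log₁₀(σ'_f/σ'_p)]
    = 7.2/1.67 × [0.085×log₁₀(109/98.2) + 0.2×log₁₀(124.5/109)]
    = 4.3114 × [0.0038518 + 0.011549] = 0.0664 m

S_c ≈ 66.4 mm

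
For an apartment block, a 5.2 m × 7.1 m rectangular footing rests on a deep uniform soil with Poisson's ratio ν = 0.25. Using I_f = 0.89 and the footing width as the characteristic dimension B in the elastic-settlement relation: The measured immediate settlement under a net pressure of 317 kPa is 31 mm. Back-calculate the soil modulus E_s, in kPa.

S_e = q·B·(1−ν²)/E_s · I_f  ⇒  E_s = q·B·(1−ν²)·I_f / S_e.
E_s = 317 × 5.2 × 0.9375 × 0.89 / 0.031 = 44370 kPa

E_s ≈ 44400 kPa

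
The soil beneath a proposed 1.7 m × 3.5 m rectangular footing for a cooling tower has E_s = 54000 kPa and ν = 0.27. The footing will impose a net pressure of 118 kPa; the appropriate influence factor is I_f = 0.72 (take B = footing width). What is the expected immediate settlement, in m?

Immediate (elastic) settlement: S_e = q·B·(1−ν²)/E_s · I_f.
S_e = 118 × 1.7 × (1 − 0.27²) / 54000 × 0.72
    = 118 × 1.7 × 0.9271 / 54000 × 0.72
    = 0.00248 m

S_e ≈ 0.00248 m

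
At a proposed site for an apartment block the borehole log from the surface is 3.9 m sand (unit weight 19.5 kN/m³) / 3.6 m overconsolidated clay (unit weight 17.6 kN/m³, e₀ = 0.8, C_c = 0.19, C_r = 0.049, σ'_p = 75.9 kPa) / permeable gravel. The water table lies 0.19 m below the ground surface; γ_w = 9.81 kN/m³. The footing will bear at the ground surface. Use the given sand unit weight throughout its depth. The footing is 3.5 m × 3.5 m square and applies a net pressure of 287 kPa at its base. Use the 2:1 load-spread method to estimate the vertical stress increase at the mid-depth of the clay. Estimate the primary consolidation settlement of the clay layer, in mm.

S_c ≈ 52.2 mm

Mid-depth of clay below the ground surface: z = 3.9 + 3.6/2 = 5.7 m.
Total vertical stress at mid-clay: σ_v = 19.5×3.9 + 17.6×1.8 = 107.73 kPa.
Pore pressure: u = 9.81×(5.7 − 0.19) = 54.053 kPa.
Initial effective stress: σ'_0 = σ_v − u = 107.73 − 54.053 = 53.677 kPa.
Stress increase at mid-clay by the 2:1 spreading method:
Δσ = qBL/((B+z)(L+z)) = 287×3.5×3.5/((3.5+5.7)(3.5+5.7)) = 41.538 kPa
Final effective stress: σ'_f = 53.677 + 41.538 = 95.215 kPa.
σ'_f = 95.215 > σ'_p = 75.9 kPa, so the stress path crosses the preconsolidation pressure — recompression up to σ'_p, then virgin compression beyond:
S_c = H/(1+e₀)·[C_r·log₁₀(σ'_p/σ'_0) + C_c·log₁₀(σ'_f/σ'_p)]
    = 3.6/1.8 × [0.049×log₁₀(75.9/53.677) + 0.19×log₁₀(95.215/75.9)]
    = 2 × [0.0073722 + 0.018708] = 0.05216 m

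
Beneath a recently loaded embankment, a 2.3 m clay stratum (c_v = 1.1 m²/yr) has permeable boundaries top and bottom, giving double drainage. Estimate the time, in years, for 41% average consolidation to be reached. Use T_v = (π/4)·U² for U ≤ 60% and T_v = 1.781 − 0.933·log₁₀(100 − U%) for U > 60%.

t ≈ 0.159 years

Drainage path length: H_d = H/2 = 1.15 m (double drainage).
U ≤ 60%: T_v = (π/4)·U² = (π/4)×0.41² = 0.13203.
t = T_v·H_d²/c_v = 0.13203×1.15²/1.1 = 0.1587 years.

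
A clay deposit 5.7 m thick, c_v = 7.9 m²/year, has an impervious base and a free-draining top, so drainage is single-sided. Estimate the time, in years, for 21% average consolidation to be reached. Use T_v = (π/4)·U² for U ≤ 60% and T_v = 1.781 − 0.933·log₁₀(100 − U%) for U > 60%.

Drainage path length: H_d = H = 5.7 m (single drainage).
U ≤ 60%: T_v = (π/4)·U² = (π/4)×0.21² = 0.034636.
t = T_v·H_d²/c_v = 0.034636×5.7²/7.9 = 0.1424 years.

t ≈ 0.142 years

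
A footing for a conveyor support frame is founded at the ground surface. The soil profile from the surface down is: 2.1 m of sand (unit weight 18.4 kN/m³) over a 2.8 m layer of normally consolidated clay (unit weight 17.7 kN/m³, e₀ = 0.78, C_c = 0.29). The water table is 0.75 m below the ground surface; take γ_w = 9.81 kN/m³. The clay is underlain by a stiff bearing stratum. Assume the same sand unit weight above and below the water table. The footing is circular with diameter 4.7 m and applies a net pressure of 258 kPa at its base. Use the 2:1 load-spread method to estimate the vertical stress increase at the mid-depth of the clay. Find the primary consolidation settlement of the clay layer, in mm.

S_c ≈ 238 mm

Mid-depth of clay below the ground surface: z = 2.1 + 2.8/2 = 3.5 m.
Total vertical stress at mid-clay: σ_v = 18.4×2.1 + 17.7×1.4 = 63.42 kPa.
Pore pressure: u = 9.81×(3.5 − 0.75) = 26.978 kPa.
Initial effective stress: σ'_0 = σ_v − u = 63.42 − 26.978 = 36.442 kPa.
Stress increase at mid-clay by the 2:1 spreading method:
Δσ ≈ qD²/(D+z)² = 258×4.7²/(4.7+3.5)² = 84.759 kPa
Final effective stress: σ'_f = σ'_0 + Δσ = 36.442 + 84.759 = 121.2 kPa.
Normally consolidated clay, so the full stress increment lies on the virgin compression line:
S_c = C_c·H/(1+e₀)·log₁₀(σ'_f/σ'_0) = 0.29×2.8/(1+0.78)×log₁₀(121.2/36.442)
    = 0.45618 × 0.5219 = 0.2381 m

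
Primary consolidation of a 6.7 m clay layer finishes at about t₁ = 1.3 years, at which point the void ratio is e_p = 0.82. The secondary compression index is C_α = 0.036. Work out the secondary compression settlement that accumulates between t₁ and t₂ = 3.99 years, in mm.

S_s ≈ 64.5 mm

Secondary compression: S_s = C_α·H/(1+e_p)·log₁₀(t₂/t₁)
S_s = 0.036×6.7/(1+0.82)×log₁₀(3.99/1.3)
    = 0.1325 × 0.487 = 0.06454 m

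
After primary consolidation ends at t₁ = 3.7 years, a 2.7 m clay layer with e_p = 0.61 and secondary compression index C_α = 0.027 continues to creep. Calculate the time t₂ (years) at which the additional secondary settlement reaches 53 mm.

t₂ ≈ 54.8 years

S_s = C_α·H/(1+e_p)·log₁₀(t₂/t₁) ⇒ log₁₀(t₂/t₁) = S_s·(1+e_p)/(C_α·H).
log₁₀(t₂/t₁) = 0.053 × (1+0.61) / (0.027×2.7) = 1.171
t₂ = t₁ × 10^1.171 = 3.7 × 14.81 = 54.79 years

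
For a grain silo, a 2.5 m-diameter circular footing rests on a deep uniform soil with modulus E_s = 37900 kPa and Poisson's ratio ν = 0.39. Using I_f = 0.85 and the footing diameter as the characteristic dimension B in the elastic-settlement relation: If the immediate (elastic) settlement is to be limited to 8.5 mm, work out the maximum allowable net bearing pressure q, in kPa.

S_e = q·B·(1−ν²)/E_s · I_f  ⇒  q = S_e·E_s / (B·(1−ν²)·I_f).
q = 0.0085 × 37900 / (2.5 × 0.8479 × 0.85) = 178.8 kPa

q ≈ 179 kPa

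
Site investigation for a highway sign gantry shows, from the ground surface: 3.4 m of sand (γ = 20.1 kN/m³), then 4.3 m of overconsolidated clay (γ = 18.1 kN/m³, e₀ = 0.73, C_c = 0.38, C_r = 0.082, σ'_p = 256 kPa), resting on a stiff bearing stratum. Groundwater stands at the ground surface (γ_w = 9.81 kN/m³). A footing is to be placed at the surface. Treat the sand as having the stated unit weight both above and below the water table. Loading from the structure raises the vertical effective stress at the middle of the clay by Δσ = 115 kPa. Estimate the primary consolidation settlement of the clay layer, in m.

Mid-depth of clay below the ground surface: z = 3.4 + 4.3/2 = 5.55 m.
Total vertical stress at mid-clay: σ_v = 20.1×3.4 + 18.1×2.15 = 107.25 kPa.
Pore pressure: u = 9.81×(5.55 − 0) = 54.446 kPa.
Initial effective stress: σ'_0 = σ_v − u = 107.25 − 54.446 = 52.804 kPa.
Final effective stress: σ'_f = 52.804 + 115 = 167.8 kPa.
σ'_f = 167.8 ≤ σ'_p = 256 kPa, so the clay remains overconsolidated and only the recompression index applies:
S_c = C_r·H/(1+e₀)·log₁₀(σ'_f/σ'_0) = 0.082×4.3/1.73×log₁₀(167.8/52.804)
    = 0.20381 × 0.50213 = 0.1023 m

S_c ≈ 0.102 m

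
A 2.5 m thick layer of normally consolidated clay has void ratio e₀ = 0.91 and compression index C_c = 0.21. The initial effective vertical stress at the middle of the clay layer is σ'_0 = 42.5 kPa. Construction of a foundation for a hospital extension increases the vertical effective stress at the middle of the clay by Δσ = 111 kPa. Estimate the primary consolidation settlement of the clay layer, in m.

S_c ≈ 0.153 m

Final effective stress: σ'_f = σ'_0 + Δσ = 42.5 + 111 = 153.5 kPa.
Normally consolidated clay, so the full stress increment lies on the virgin compression line:
S_c = C_c·H/(1+e₀)·log₁₀(σ'_f/σ'_0) = 0.21×2.5/(1+0.91)×log₁₀(153.5/42.5)
    = 0.27487 × 0.55772 = 0.1533 m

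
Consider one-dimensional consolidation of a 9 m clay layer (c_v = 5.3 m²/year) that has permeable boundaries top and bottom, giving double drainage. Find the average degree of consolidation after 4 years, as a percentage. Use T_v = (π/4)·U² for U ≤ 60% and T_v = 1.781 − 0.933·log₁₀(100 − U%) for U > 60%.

Drainage path length: H_d = H/2 = 4.5 m (double drainage).
T_v = c_v·t/H_d² = 5.3×4/4.5² = 1.0469.
T_v = 1.0469 corresponds to the U > 60% branch:
U = 1 − 10^((1.781 − T_v)/0.933)/100 = 0.9388

U ≈ 93.9 %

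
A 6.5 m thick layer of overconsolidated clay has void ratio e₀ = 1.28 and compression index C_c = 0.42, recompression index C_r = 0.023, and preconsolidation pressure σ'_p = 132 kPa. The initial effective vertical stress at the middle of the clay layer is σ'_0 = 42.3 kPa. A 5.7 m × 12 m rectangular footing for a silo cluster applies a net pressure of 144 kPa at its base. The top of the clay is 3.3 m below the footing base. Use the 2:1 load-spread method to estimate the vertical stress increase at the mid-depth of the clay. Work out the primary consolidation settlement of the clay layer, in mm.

Mid-depth of clay below the footing base: z = 3.3 + 6.5/2 = 6.55 m.
Stress increase at mid-clay by the 2:1 spreading method:
Δσ = qBL/((B+z)(L+z)) = 144×5.7×12/((5.7+6.55)(12+6.55)) = 43.345 kPa
Final effective stress: σ'_f = 42.3 + 43.345 = 85.645 kPa.
σ'_f = 85.645 ≤ σ'_p = 132 kPa, so the clay remains overconsolidated and only the recompression index applies:
S_c = C_r·H/(1+e₀)·log₁₀(σ'_f/σ'_0) = 0.023×6.5/2.28×log₁₀(85.645/42.3)
    = 0.065571 × 0.30636 = 0.02009 m

S_c ≈ 20.1 mm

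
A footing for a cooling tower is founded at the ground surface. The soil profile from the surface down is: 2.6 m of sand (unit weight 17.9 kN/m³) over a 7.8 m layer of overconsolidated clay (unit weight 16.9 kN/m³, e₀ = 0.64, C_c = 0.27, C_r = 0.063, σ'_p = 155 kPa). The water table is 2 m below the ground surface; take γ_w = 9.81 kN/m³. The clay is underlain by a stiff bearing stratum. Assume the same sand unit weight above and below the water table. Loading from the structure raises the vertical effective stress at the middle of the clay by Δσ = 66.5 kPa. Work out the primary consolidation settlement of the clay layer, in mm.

S_c ≈ 88.5 mm

Mid-depth of clay below the ground surface: z = 2.6 + 7.8/2 = 6.5 m.
Total vertical stress at mid-clay: σ_v = 17.9×2.6 + 16.9×3.9 = 112.45 kPa.
Pore pressure: u = 9.81×(6.5 − 2) = 44.145 kPa.
Initial effective stress: σ'_0 = σ_v − u = 112.45 − 44.145 = 68.305 kPa.
Final effective stress: σ'_f = 68.305 + 66.5 = 134.81 kPa.
σ'_f = 134.81 ≤ σ'_p = 155 kPa, so the clay remains overconsolidated and only the recompression index applies:
S_c = C_r·H/(1+e₀)·log₁₀(σ'_f/σ'_0) = 0.063×7.8/1.64×log₁₀(134.81/68.305)
    = 0.29963 × 0.29527 = 0.08847 m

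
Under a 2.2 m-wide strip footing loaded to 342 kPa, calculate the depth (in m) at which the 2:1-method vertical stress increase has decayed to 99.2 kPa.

z ≈ 5.38 m

2:1 spreading — at depth z the loaded area has grown by z in each plan dimension:
qB/(B+z) = Δσ_z ⇒ z = qB/Δσ_z − B = 342×2.2/99.2 − 2.2 = 5.385 m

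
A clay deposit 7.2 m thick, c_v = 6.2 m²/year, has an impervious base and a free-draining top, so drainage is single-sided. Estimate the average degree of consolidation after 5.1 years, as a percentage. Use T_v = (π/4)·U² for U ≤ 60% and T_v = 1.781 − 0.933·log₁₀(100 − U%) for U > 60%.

U ≈ 82 %

Drainage path length: H_d = H = 7.2 m (single drainage).
T_v = c_v·t/H_d² = 6.2×5.1/7.2² = 0.60995.
T_v = 0.60995 corresponds to the U > 60% branch:
U = 1 − 10^((1.781 − T_v)/0.933)/100 = 0.8201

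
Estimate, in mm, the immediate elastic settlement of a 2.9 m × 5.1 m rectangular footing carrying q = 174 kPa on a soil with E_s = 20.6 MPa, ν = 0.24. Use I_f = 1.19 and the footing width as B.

Immediate (elastic) settlement: S_e = q·B·(1−ν²)/E_s · I_f.
E_s = 20.6 MPa = 20600 kPa.
S_e = 174 × 2.9 × (1 − 0.24²) / 20600 × 1.19
    = 174 × 2.9 × 0.9424 / 20600 × 1.19
    = 0.02747 m = 27.47 mm

S_e ≈ 27.5 mm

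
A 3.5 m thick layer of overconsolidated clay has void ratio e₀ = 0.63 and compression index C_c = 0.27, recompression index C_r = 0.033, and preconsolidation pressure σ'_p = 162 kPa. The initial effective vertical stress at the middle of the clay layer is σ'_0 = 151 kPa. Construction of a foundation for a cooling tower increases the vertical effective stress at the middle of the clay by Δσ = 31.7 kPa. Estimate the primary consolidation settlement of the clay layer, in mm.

Final effective stress: σ'_f = 151 + 31.7 = 182.7 kPa.
σ'_f = 182.7 > σ'_p = 162 kPa, so the stress path crosses the preconsolidation pressure — recompression up to σ'_p, then virgin compression beyond:
S_c = H/(1+e₀)·[C_r·log₁₀(σ'_p/σ'_0) + C_c·log₁₀(σ'_f/σ'_p)]
    = 3.5/1.63 × [0.033×log₁₀(162/151) + 0.27×log₁₀(182.7/162)]
    = 2.1472 × [0.0010078 + 0.0141] = 0.03244 m

S_c ≈ 32.4 mm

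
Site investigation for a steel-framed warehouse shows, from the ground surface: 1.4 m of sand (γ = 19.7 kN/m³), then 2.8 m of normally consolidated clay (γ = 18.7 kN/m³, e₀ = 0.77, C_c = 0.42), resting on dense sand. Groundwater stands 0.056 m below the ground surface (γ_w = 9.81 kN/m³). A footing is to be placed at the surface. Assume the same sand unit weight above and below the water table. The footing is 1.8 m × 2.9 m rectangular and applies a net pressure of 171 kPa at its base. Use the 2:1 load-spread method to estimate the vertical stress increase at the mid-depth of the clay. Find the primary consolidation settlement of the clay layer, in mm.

S_c ≈ 236 mm

Mid-depth of clay below the ground surface: z = 1.4 + 2.8/2 = 2.8 m.
Total vertical stress at mid-clay: σ_v = 19.7×1.4 + 18.7×1.4 = 53.76 kPa.
Pore pressure: u = 9.81×(2.8 − 0.056) = 26.919 kPa.
Initial effective stress: σ'_0 = σ_v − u = 53.76 − 26.919 = 26.841 kPa.
Stress increase at mid-clay by the 2:1 spreading method:
Δσ = qBL/((B+z)(L+z)) = 171×1.8×2.9/((1.8+2.8)(2.9+2.8)) = 34.043 kPa
Final effective stress: σ'_f = σ'_0 + Δσ = 26.841 + 34.043 = 60.884 kPa.
Normally consolidated clay, so the full stress increment lies on the virgin compression line:
S_c = C_c·H/(1+e₀)·log₁₀(σ'_f/σ'_0) = 0.42×2.8/(1+0.77)×log₁₀(60.884/26.841)
    = 0.66441 × 0.3557 = 0.2363 m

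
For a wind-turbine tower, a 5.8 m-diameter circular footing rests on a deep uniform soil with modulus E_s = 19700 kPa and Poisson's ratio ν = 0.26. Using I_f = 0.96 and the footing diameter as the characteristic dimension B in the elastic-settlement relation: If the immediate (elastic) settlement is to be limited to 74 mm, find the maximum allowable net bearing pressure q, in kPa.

S_e = q·B·(1−ν²)/E_s · I_f  ⇒  q = S_e·E_s / (B·(1−ν²)·I_f).
q = 0.074 × 19700 / (5.8 × 0.9324 × 0.96) = 280.8 kPa

q ≈ 281 kPa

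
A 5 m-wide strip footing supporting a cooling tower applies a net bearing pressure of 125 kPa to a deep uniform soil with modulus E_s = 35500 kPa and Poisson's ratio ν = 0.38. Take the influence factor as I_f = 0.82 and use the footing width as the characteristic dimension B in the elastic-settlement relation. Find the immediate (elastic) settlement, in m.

S_e ≈ 0.0124 m

Immediate (elastic) settlement: S_e = q·B·(1−ν²)/E_s · I_f.
S_e = 125 × 5 × (1 − 0.38²) / 35500 × 0.82
    = 125 × 5 × 0.8556 / 35500 × 0.82
    = 0.01235 m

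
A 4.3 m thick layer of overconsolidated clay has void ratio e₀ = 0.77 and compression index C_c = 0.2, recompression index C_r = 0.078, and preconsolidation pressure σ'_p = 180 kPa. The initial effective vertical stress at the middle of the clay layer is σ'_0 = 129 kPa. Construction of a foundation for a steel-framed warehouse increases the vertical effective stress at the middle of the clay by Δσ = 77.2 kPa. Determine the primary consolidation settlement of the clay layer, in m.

Final effective stress: σ'_f = 129 + 77.2 = 206.2 kPa.
σ'_f = 206.2 > σ'_p = 180 kPa, so the stress path crosses the preconsolidation pressure — recompression up to σ'_p, then virgin compression beyond:
S_c = H/(1+e₀)·[C_r·log₁₀(σ'_p/σ'_0) + C_c·log₁₀(σ'_f/σ'_p)]
    = 4.3/1.77 × [0.078×log₁₀(180/129) + 0.2×log₁₀(206.2/180)]
    = 2.4294 × [0.011285 + 0.011803] = 0.05609 m

S_c ≈ 0.0561 m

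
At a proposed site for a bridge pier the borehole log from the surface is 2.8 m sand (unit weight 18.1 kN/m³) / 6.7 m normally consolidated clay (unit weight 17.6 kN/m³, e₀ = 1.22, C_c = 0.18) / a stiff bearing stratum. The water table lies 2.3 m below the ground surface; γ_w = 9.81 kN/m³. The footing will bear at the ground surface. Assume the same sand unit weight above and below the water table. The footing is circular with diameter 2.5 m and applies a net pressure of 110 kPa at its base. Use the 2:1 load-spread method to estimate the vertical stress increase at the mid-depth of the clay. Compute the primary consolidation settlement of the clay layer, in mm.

Mid-depth of clay below the ground surface: z = 2.8 + 6.7/2 = 6.15 m.
Total vertical stress at mid-clay: σ_v = 18.1×2.8 + 17.6×3.35 = 109.64 kPa.
Pore pressure: u = 9.81×(6.15 − 2.3) = 37.769 kPa.
Initial effective stress: σ'_0 = σ_v − u = 109.64 − 37.769 = 71.871 kPa.
Stress increase at mid-clay by the 2:1 spreading method:
Δσ ≈ qD²/(D+z)² = 110×2.5²/(2.5+6.15)² = 9.1884 kPa
Final effective stress: σ'_f = σ'_0 + Δσ = 71.871 + 9.1884 = 81.059 kPa.
Normally consolidated clay, so the full stress increment lies on the virgin compression line:
S_c = C_c·H/(1+e₀)·log₁₀(σ'_f/σ'_0) = 0.18×6.7/(1+1.22)×log₁₀(81.059/71.871)
    = 0.54324 × 0.052248 = 0.02838 m

S_c ≈ 28.4 mm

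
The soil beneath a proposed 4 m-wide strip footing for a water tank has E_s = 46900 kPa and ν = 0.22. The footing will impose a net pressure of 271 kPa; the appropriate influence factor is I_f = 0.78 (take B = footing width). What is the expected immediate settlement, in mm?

Immediate (elastic) settlement: S_e = q·B·(1−ν²)/E_s · I_f.
S_e = 271 × 4 × (1 − 0.22²) / 46900 × 0.78
    = 271 × 4 × 0.9516 / 46900 × 0.78
    = 0.01716 m = 17.16 mm

S_e ≈ 17.2 mm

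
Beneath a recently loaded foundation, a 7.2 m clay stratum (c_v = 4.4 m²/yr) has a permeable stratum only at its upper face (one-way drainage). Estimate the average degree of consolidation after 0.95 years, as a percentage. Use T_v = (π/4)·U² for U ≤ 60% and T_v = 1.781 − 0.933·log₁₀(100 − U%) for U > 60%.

Drainage path length: H_d = H = 7.2 m (single drainage).
T_v = c_v·t/H_d² = 4.4×0.95/7.2² = 0.080633.
T_v = 0.080633 corresponds to the U ≤ 60% branch:
U = √(4T_v/π) = 0.3204

U ≈ 32 %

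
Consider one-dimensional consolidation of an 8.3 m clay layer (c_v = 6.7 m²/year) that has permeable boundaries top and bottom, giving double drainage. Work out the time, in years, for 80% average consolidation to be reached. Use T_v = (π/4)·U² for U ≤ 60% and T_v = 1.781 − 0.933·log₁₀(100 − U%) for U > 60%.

t ≈ 1.46 years

Drainage path length: H_d = H/2 = 4.15 m (double drainage).
U > 60%: T_v = 1.781 − 0.933·log₁₀(100 − 80) = 0.56714.
t = T_v·H_d²/c_v = 0.56714×4.15²/6.7 = 1.458 years.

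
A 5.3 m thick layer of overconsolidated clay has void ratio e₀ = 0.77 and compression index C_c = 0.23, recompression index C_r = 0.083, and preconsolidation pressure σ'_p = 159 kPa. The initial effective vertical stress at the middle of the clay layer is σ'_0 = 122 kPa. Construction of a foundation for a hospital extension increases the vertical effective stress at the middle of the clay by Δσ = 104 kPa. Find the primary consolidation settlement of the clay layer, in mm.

Final effective stress: σ'_f = 122 + 104 = 226 kPa.
σ'_f = 226 > σ'_p = 159 kPa, so the stress path crosses the preconsolidation pressure — recompression up to σ'_p, then virgin compression beyond:
S_c = H/(1+e₀)·[C_r·log₁₀(σ'_p/σ'_0) + C_c·log₁₀(σ'_f/σ'_p)]
    = 5.3/1.77 × [0.083×log₁₀(159/122) + 0.23×log₁₀(226/159)]
    = 2.9944 × [0.0095481 + 0.035124] = 0.1338 m

S_c ≈ 134 mm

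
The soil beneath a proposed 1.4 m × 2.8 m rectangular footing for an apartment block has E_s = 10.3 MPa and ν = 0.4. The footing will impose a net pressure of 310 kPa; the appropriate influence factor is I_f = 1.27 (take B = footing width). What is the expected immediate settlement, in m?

Immediate (elastic) settlement: S_e = q·B·(1−ν²)/E_s · I_f.
E_s = 10.3 MPa = 10300 kPa.
S_e = 310 × 1.4 × (1 − 0.4²) / 10300 × 1.27
    = 310 × 1.4 × 0.84 / 10300 × 1.27
    = 0.04495 m

S_e ≈ 0.045 m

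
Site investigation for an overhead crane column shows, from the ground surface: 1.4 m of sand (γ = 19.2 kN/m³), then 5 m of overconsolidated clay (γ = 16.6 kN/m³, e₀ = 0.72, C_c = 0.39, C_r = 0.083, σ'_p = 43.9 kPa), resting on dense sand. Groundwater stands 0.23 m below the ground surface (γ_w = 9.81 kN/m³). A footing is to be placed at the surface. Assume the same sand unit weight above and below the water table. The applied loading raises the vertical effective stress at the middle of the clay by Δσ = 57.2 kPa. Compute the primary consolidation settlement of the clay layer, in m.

S_c ≈ 0.383 m

Mid-depth of clay below the ground surface: z = 1.4 + 5/2 = 3.9 m.
Total vertical stress at mid-clay: σ_v = 19.2×1.4 + 16.6×2.5 = 68.38 kPa.
Pore pressure: u = 9.81×(3.9 − 0.23) = 36.003 kPa.
Initial effective stress: σ'_0 = σ_v − u = 68.38 − 36.003 = 32.377 kPa.
Final effective stress: σ'_f = 32.377 + 57.2 = 89.577 kPa.
σ'_f = 89.577 > σ'_p = 43.9 kPa, so the stress path crosses the preconsolidation pressure — recompression up to σ'_p, then virgin compression beyond:
S_c = H/(1+e₀)·[C_r·log₁₀(σ'_p/σ'_0) + C_c·log₁₀(σ'_f/σ'_p)]
    = 5/1.72 × [0.083×log₁₀(43.9/32.377) + 0.39×log₁₀(89.577/43.9)]
    = 2.907 × [0.010975 + 0.1208] = 0.3831 m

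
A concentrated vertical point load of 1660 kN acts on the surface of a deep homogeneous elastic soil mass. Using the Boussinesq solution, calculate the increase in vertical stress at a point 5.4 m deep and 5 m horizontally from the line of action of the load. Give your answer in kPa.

Boussinesq vertical stress below a point load on an elastic half-space:
Δσ_z = 3P/(2πz²) · [1 + (r/z)²]^(−5/2)
r/z = 5/5.4 = 0.92593; [1+(r/z)²]^(−5/2) = 0.2127.
Δσ_z = 3×1660/(2π×5.4²) × 0.2127 = 27.181 × 0.2127 = 5.781 kPa

Δσ_z ≈ 5.78 kPa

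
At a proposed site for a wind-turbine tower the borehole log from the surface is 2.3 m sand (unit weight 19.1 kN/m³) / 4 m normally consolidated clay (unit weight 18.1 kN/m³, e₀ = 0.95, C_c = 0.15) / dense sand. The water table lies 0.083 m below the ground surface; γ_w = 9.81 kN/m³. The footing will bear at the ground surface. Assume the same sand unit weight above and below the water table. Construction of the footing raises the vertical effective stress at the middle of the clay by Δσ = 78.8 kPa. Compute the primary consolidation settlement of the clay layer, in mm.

Mid-depth of clay below the ground surface: z = 2.3 + 4/2 = 4.3 m.
Total vertical stress at mid-clay: σ_v = 19.1×2.3 + 18.1×2 = 80.13 kPa.
Pore pressure: u = 9.81×(4.3 − 0.083) = 41.369 kPa.
Initial effective stress: σ'_0 = σ_v − u = 80.13 − 41.369 = 38.761 kPa.
Final effective stress: σ'_f = σ'_0 + Δσ = 38.761 + 78.8 = 117.56 kPa.
Normally consolidated clay, so the full stress increment lies on the virgin compression line:
S_c = C_c·H/(1+e₀)·log₁₀(σ'_f/σ'_0) = 0.15×4/(1+0.95)×log₁₀(117.56/38.761)
    = 0.30769 × 0.48186 = 0.1483 m

S_c ≈ 148 mm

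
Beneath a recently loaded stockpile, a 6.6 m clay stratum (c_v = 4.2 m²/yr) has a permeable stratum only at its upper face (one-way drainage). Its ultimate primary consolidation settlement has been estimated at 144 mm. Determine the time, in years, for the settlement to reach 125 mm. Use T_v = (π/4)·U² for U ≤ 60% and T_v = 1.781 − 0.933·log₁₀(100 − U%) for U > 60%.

t ≈ 7.63 years

Drainage path length: H_d = H = 6.6 m (single drainage).
U = S(t)/S_ult = 125/144 = 0.8681.
U > 60%: T_v = 1.781 − 0.933·log₁₀(100 − 86.806) = 0.73568.
t = T_v·H_d²/c_v = 0.73568×6.6²/4.2 = 7.63 years.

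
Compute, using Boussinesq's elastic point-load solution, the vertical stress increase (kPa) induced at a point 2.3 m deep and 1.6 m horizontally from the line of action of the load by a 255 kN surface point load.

Δσ_z ≈ 8.58 kPa

Boussinesq vertical stress below a point load on an elastic half-space:
Δσ_z = 3P/(2πz²) · [1 + (r/z)²]^(−5/2)
r/z = 1.6/2.3 = 0.69565; [1+(r/z)²]^(−5/2) = 0.37279.
Δσ_z = 3×255/(2π×2.3²) × 0.37279 = 23.016 × 0.37279 = 8.58 kPa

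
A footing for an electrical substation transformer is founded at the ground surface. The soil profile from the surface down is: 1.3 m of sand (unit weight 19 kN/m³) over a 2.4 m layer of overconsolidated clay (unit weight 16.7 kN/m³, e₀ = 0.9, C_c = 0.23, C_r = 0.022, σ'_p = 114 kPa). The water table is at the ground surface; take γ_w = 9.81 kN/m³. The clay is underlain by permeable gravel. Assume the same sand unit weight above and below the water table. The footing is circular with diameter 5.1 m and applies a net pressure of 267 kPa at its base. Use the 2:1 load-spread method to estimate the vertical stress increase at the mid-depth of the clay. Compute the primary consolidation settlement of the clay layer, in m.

Mid-depth of clay below the ground surface: z = 1.3 + 2.4/2 = 2.5 m.
Total vertical stress at mid-clay: σ_v = 19×1.3 + 16.7×1.2 = 44.74 kPa.
Pore pressure: u = 9.81×(2.5 − 0) = 24.525 kPa.
Initial effective stress: σ'_0 = σ_v − u = 44.74 − 24.525 = 20.215 kPa.
Stress increase at mid-clay by the 2:1 spreading method:
Δσ ≈ qD²/(D+z)² = 267×5.1²/(5.1+2.5)² = 120.23 kPa
Final effective stress: σ'_f = 20.215 + 120.23 = 140.44 kPa.
σ'_f = 140.44 > σ'_p = 114 kPa, so the stress path crosses the preconsolidation pressure — recompression up to σ'_p, then virgin compression beyond:
S_c = H/(1+e₀)·[C_r·log₁₀(σ'_p/σ'_0) + C_c·log₁₀(σ'_f/σ'_p)]
    = 2.4/1.9 × [0.022×log₁₀(114/20.215) + 0.23×log₁₀(140.44/114)]
    = 1.2632 × [0.016527 + 0.020835] = 0.0472 m

S_c ≈ 0.0472 m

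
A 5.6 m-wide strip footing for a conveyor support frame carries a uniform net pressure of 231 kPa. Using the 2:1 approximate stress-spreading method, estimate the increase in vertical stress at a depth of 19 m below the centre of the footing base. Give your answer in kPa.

By the 2:1 method the load spreads at 1 horizontal : 2 vertical, so at depth z the loaded area has grown by z in each plan dimension:
Δσ = qB/(B+z) = 231×5.6/(5.6+19) = 52.585 kPa

Δσ_z ≈ 52.6 kPa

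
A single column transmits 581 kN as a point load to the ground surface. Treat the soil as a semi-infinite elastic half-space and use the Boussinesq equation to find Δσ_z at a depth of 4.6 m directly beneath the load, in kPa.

Δσ_z ≈ 13.1 kPa

Boussinesq vertical stress below a point load on an elastic half-space:
Δσ_z = 3P/(2πz²) · [1 + (r/z)²]^(−5/2)
r/z = 0/4.6 = 0; [1+(r/z)²]^(−5/2) = 1.
Δσ_z = 3×581/(2π×4.6²) × 1 = 13.11 × 1 = 13.11 kPa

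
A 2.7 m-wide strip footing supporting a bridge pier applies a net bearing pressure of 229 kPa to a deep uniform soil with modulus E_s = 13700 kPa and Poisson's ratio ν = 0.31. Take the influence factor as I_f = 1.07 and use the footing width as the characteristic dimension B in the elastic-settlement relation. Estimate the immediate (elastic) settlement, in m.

Immediate (elastic) settlement: S_e = q·B·(1−ν²)/E_s · I_f.
S_e = 229 × 2.7 × (1 − 0.31²) / 13700 × 1.07
    = 229 × 2.7 × 0.9039 / 13700 × 1.07
    = 0.04365 m

S_e ≈ 0.0436 m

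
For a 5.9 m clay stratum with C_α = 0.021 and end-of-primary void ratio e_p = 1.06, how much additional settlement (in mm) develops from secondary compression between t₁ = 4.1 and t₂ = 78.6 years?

Secondary compression: S_s = C_α·H/(1+e_p)·log₁₀(t₂/t₁)
S_s = 0.021×5.9/(1+1.06)×log₁₀(78.6/4.1)
    = 0.06015 × 1.283 = 0.07715 m

S_s ≈ 77.1 mm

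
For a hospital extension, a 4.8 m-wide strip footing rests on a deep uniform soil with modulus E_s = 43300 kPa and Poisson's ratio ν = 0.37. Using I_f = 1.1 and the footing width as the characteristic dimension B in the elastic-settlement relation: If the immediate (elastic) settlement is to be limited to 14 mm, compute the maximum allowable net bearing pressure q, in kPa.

S_e = q·B·(1−ν²)/E_s · I_f  ⇒  q = S_e·E_s / (B·(1−ν²)·I_f).
q = 0.014 × 43300 / (4.8 × 0.8631 × 1.1) = 133 kPa

q ≈ 133 kPa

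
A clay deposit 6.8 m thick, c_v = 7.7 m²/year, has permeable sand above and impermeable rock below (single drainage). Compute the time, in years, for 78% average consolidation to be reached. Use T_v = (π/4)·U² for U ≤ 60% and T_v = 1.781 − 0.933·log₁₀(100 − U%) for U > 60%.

t ≈ 3.17 years

Drainage path length: H_d = H = 6.8 m (single drainage).
U > 60%: T_v = 1.781 − 0.933·log₁₀(100 − 78) = 0.52852.
t = T_v·H_d²/c_v = 0.52852×6.8²/7.7 = 3.174 years.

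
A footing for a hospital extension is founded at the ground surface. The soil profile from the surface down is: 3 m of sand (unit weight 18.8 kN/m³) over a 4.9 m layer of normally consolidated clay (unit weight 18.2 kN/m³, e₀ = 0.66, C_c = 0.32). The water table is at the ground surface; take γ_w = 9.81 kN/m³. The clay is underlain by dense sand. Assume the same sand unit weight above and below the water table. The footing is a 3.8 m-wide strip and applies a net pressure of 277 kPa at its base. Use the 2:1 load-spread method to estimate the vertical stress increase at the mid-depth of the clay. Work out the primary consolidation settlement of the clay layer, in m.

Mid-depth of clay below the ground surface: z = 3 + 4.9/2 = 5.45 m.
Total vertical stress at mid-clay: σ_v = 18.8×3 + 18.2×2.45 = 100.99 kPa.
Pore pressure: u = 9.81×(5.45 − 0) = 53.465 kPa.
Initial effective stress: σ'_0 = σ_v − u = 100.99 − 53.465 = 47.525 kPa.
Stress increase at mid-clay by the 2:1 spreading method:
Δσ = qB/(B+z) = 277×3.8/(3.8+5.45) = 113.79 kPa
Final effective stress: σ'_f = σ'_0 + Δσ = 47.525 + 113.79 = 161.31 kPa.
Normally consolidated clay, so the full stress increment lies on the virgin compression line:
S_c = C_c·H/(1+e₀)·log₁₀(σ'_f/σ'_0) = 0.32×4.9/(1+0.66)×log₁₀(161.31/47.525)
    = 0.94458 × 0.53074 = 0.5013 m

S_c ≈ 0.501 m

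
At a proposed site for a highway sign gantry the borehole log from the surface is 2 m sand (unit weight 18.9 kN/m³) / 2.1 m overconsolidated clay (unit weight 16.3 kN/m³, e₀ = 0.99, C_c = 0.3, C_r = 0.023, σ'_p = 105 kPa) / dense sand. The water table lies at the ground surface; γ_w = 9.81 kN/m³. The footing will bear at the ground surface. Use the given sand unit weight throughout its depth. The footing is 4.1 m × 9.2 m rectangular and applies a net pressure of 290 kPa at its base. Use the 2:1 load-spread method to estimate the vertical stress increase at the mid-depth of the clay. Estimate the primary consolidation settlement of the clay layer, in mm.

Mid-depth of clay below the ground surface: z = 2 + 2.1/2 = 3.05 m.
Total vertical stress at mid-clay: σ_v = 18.9×2 + 16.3×1.05 = 54.915 kPa.
Pore pressure: u = 9.81×(3.05 − 0) = 29.921 kPa.
Initial effective stress: σ'_0 = σ_v − u = 54.915 − 29.921 = 24.994 kPa.
Stress increase at mid-clay by the 2:1 spreading method:
Δσ = qBL/((B+z)(L+z)) = 290×4.1×9.2/((4.1+3.05)(9.2+3.05)) = 124.89 kPa
Final effective stress: σ'_f = 24.994 + 124.89 = 149.88 kPa.
σ'_f = 149.88 > σ'_p = 105 kPa, so the stress path crosses the preconsolidation pressure — recompression up to σ'_p, then virgin compression beyond:
S_c = H/(1+e₀)·[C_r·log₁₀(σ'_p/σ'_0) + C_c·log₁₀(σ'_f/σ'_p)]
    = 2.1/1.99 × [0.023×log₁₀(105/24.994) + 0.3×log₁₀(149.88/105)]
    = 1.0553 × [0.014337 + 0.046366] = 0.06406 m

S_c ≈ 64.1 mm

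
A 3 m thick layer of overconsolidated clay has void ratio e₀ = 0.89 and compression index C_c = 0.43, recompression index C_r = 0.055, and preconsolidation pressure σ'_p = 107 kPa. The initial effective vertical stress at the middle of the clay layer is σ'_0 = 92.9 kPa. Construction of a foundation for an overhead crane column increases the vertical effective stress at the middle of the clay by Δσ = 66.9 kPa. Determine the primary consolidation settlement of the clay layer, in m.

Final effective stress: σ'_f = 92.9 + 66.9 = 159.8 kPa.
σ'_f = 159.8 > σ'_p = 107 kPa, so the stress path crosses the preconsolidation pressure — recompression up to σ'_p, then virgin compression beyond:
S_c = H/(1+e₀)·[C_r·log₁₀(σ'_p/σ'_0) + C_c·log₁₀(σ'_f/σ'_p)]
    = 3/1.89 × [0.055×log₁₀(107/92.9) + 0.43×log₁₀(159.8/107)]
    = 1.5873 × [0.0033752 + 0.074903] = 0.1243 m

S_c ≈ 0.124 m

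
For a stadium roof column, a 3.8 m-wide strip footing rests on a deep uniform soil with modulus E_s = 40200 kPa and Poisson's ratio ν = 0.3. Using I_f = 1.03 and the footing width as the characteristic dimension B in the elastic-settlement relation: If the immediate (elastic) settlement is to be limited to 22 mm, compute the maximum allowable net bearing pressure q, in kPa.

q ≈ 248 kPa

S_e = q·B·(1−ν²)/E_s · I_f  ⇒  q = S_e·E_s / (B·(1−ν²)·I_f).
q = 0.022 × 40200 / (3.8 × 0.91 × 1.03) = 248.3 kPa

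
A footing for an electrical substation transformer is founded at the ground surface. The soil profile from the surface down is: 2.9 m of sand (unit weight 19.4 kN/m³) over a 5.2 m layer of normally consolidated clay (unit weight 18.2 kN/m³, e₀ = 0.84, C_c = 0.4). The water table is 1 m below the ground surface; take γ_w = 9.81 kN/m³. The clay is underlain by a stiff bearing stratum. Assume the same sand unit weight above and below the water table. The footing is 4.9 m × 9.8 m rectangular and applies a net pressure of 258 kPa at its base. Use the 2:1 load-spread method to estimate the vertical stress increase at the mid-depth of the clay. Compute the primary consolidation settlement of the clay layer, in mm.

Mid-depth of clay below the ground surface: z = 2.9 + 5.2/2 = 5.5 m.
Total vertical stress at mid-clay: σ_v = 19.4×2.9 + 18.2×2.6 = 103.58 kPa.
Pore pressure: u = 9.81×(5.5 − 1) = 44.145 kPa.
Initial effective stress: σ'_0 = σ_v − u = 103.58 − 44.145 = 59.435 kPa.
Stress increase at mid-clay by the 2:1 spreading method:
Δσ = qBL/((B+z)(L+z)) = 258×4.9×9.8/((4.9+5.5)(9.8+5.5)) = 77.86 kPa
Final effective stress: σ'_f = σ'_0 + Δσ = 59.435 + 77.86 = 137.3 kPa.
Normally consolidated clay, so the full stress increment lies on the virgin compression line:
S_c = C_c·H/(1+e₀)·log₁₀(σ'_f/σ'_0) = 0.4×5.2/(1+0.84)×log₁₀(137.3/59.435)
    = 1.1304 × 0.36363 = 0.411 m

S_c ≈ 411 mm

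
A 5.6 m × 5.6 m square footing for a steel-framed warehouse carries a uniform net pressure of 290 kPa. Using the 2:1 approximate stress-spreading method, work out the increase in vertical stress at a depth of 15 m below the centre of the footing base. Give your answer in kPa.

By the 2:1 method the load spreads at 1 horizontal : 2 vertical, so at depth z the loaded area has grown by z in each plan dimension:
Δσ = qBL/((B+z)(L+z)) = 290×5.6×5.6/((5.6+15)(5.6+15)) = 21.431 kPa

Δσ_z ≈ 21.4 kPa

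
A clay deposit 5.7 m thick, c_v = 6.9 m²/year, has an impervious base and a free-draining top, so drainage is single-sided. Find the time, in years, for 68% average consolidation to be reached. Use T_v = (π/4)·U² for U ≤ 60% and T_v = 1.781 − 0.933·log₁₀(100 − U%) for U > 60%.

Drainage path length: H_d = H = 5.7 m (single drainage).
U > 60%: T_v = 1.781 − 0.933·log₁₀(100 − 68) = 0.3767.
t = T_v·H_d²/c_v = 0.3767×5.7²/6.9 = 1.774 years.

t ≈ 1.77 years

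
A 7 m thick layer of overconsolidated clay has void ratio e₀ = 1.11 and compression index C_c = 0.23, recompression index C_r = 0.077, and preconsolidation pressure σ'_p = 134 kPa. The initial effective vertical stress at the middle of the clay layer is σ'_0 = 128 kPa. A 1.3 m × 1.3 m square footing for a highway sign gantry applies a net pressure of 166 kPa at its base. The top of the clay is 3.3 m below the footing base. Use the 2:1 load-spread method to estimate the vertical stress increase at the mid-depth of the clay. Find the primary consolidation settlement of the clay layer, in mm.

S_c ≈ 3.65 mm

Mid-depth of clay below the footing base: z = 3.3 + 7/2 = 6.8 m.
Stress increase at mid-clay by the 2:1 spreading method:
Δσ = qBL/((B+z)(L+z)) = 166×1.3×1.3/((1.3+6.8)(1.3+6.8)) = 4.2759 kPa
Final effective stress: σ'_f = 128 + 4.2759 = 132.28 kPa.
σ'_f = 132.28 ≤ σ'_p = 134 kPa, so the clay remains overconsolidated and only the recompression index applies:
S_c = C_r·H/(1+e₀)·log₁₀(σ'_f/σ'_0) = 0.077×7/2.11×log₁₀(132.28/128)
    = 0.25545 × 0.014284 = 0.003649 m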